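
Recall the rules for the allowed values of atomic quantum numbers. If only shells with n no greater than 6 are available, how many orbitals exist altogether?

91

Total orbitals = 1² + 2² + 3² + 4² + 5² + 6² = 91.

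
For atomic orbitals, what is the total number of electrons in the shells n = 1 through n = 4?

60

Shell n has n² orbitals: 1²=1 + 2²=4 + 3²=9 + 4²=16 = 30 orbitals.
Two spin states per orbital: 2 × 30 = 60 electrons.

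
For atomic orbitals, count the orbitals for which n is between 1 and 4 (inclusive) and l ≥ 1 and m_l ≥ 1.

Go shell by shell, enumerating (l, m_l) with l ≥ 1 and m_l ≥ 1:
n=2 → 1; n=3 → 3; n=4 → 6.
Total orbitals: 1 + 3 + 6 = 10.

10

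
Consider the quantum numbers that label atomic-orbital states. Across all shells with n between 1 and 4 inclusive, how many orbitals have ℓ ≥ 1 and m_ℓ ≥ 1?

10

Treat each shell separately and count matching orbitals:
n=2 → 1; n=3 → 3; n=4 → 6.
Total orbitals: 1 + 3 + 6 = 10.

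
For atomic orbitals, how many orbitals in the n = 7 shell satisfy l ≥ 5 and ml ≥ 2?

With n = 7 the allowed l are 0, 1, …, 6.
Orbitals with l ≥ 5 and ml ≥ 2, by l: l=5 → 4; l=6 → 5.
Total orbitals: 4 + 5 = 9.

9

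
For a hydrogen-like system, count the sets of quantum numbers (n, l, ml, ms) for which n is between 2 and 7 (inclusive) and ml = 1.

42

Per-shell orbital counts meeting the constraint:
n=2 → 1; n=3 → 2; n=4 → 3; n=5 → 4; n=6 → 5; n=7 → 6.
Orbitals: 1 + 2 + 3 + 4 + 5 + 6 = 21. Including both spin states (ms = ±1/2) gives 2 × 21 = 42 states.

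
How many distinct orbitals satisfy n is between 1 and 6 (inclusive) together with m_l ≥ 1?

35

Work shell by shell — for each n, count the (l, m_l) pairs that satisfy m_l ≥ 1:
n=2 → 1; n=3 → 3; n=4 → 6; n=5 → 10; n=6 → 15.
Total orbitals: 1 + 3 + 6 + 10 + 15 = 35.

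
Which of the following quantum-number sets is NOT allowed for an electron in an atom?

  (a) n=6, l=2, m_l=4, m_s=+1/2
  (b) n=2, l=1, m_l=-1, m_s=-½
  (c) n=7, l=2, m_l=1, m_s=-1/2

(a)

(a) has |m_l| = 4 > l = 2, violating −l ≤ m_l ≤ l.
The remaining sets (b), (c) satisfy all four rules.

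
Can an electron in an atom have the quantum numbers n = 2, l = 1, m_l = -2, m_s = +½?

The magnetic quantum number must satisfy −l ≤ m_l ≤ l. With l = 1, m_l can only be -1, 0, 1, so m_l = -2 is forbidden.

No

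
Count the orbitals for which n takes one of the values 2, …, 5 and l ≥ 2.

38

Go shell by shell, enumerating (l, ml) with l ≥ 2:
n=3 → 5; n=4 → 12; n=5 → 21.
Total orbitals: 5 + 12 + 21 = 38.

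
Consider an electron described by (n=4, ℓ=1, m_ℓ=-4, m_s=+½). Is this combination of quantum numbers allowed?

Not allowed

The magnetic quantum number must satisfy −ℓ ≤ m_ℓ ≤ ℓ. With ℓ = 1, m_ℓ can only be -1, 0, 1, so m_ℓ = -4 is forbidden.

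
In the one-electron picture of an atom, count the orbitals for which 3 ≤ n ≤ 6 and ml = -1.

14

Per-shell orbital counts meeting the constraint:
n=3 → 2; n=4 → 3; n=5 → 4; n=6 → 5.
Total orbitals: 2 + 3 + 4 + 5 = 14.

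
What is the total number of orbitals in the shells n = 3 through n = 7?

Shell n has n² orbitals: 3²=9 + 4²=16 + 5²=25 + 6²=36 + 7²=49 = 135 orbitals.

135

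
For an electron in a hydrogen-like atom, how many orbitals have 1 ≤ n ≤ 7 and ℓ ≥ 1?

Per-shell orbital counts meeting the constraint:
n=2 → 3; n=3 → 8; n=4 → 15; n=5 → 24; n=6 → 35; n=7 → 48.
Total orbitals: 3 + 8 + 15 + 24 + 35 + 48 = 133.

133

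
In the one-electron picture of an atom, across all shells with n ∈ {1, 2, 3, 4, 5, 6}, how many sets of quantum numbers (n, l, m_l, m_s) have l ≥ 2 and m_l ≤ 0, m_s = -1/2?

40

Go shell by shell, enumerating (l, m_l) with l ≥ 2 and m_l ≤ 0:
n=3 → 3; n=4 → 7; n=5 → 12; n=6 → 18.
Orbitals: 3 + 7 + 12 + 18 = 40. With m_s fixed to -1/2 there is one state per orbital, so 40 states.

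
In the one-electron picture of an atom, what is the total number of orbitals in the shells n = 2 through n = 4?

29

Shell n has n² orbitals: 2²=4 + 3²=9 + 4²=16 = 29 orbitals.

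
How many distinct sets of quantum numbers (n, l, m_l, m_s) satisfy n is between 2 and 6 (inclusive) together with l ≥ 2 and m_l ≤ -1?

60

Per-shell orbital counts meeting the constraint:
n=3 → 2; n=4 → 5; n=5 → 9; n=6 → 14.
Orbitals: 2 + 5 + 9 + 14 = 30. Including both spin states (m_s = ±1/2) gives 2 × 30 = 60 states.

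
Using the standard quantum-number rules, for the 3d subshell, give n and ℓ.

n = 3, ℓ = 2

The leading integer gives n = 3; the letter 'd' means ℓ = 2.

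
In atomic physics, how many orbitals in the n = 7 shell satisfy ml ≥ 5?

With n = 7 the allowed l are 0, 1, …, 6.
Orbitals with ml ≥ 5, by l: l=5 → 1; l=6 → 2.
Total orbitals: 1 + 2 = 3.

3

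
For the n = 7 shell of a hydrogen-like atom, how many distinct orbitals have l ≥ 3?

40

With n = 7 the allowed l are 0, 1, …, 6.
Contributions: l=3 → 7; l=4 → 9; l=5 → 11; l=6 → 13.
Total orbitals: 7 + 9 + 11 + 13 = 40.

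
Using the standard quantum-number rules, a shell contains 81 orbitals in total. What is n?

n = 9

n² = 81 ⇒ n = 9.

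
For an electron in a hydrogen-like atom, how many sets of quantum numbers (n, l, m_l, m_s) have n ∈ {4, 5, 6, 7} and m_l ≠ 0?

208

Treat each shell separately and count matching orbitals:
n=4 → 12; n=5 → 20; n=6 → 30; n=7 → 42.
Orbitals: 12 + 20 + 30 + 42 = 104. Including both spin states (m_s = ±1/2) gives 2 × 104 = 208 states.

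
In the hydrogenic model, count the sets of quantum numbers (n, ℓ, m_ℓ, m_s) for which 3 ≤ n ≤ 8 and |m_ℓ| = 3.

60

Count contributing orbitals for each principal shell:
n=4 → 2; n=5 → 4; n=6 → 6; n=7 → 8; n=8 → 10.
Orbitals: 2 + 4 + 6 + 8 + 10 = 30. Including both spin states (m_s = ±1/2) gives 2 × 30 = 60 states.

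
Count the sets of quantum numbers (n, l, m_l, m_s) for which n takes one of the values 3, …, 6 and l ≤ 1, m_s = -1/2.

16

For each n in the range, tally the orbitals obeying l ≤ 1:
n=3 → 4; n=4 → 4; n=5 → 4; n=6 → 4.
Orbitals: 4 + 4 + 4 + 4 = 16. With m_s fixed to -1/2 there is one state per orbital, so 16 states.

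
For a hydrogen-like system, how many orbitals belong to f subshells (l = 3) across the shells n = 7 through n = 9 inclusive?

An f subshell (l = 3) exists for every n ≥ 4, so shells n = 7, 8, 9 each contribute one — 3 subshells.
Since each f subshell has 2·3+1 = 7 orbitals, the total is 3 × 7 = 21.

21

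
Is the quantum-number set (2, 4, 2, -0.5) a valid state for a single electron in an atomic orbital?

The orbital quantum number must satisfy 0 ≤ l ≤ n−1. With n = 2 the allowed l values are 0, 1, so l = 4 is out of range.

Not allowed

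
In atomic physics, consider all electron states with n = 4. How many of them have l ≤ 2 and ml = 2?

2

For n = 4, l ranges over 0 … 3.
Per l-value: l=2 → 1.
Orbitals: 1. Each orbital carries two spin states, so 1 × 2 = 2 states.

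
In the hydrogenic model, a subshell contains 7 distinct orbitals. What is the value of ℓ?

2ℓ+1 = 7 gives ℓ = 3.

ℓ = 3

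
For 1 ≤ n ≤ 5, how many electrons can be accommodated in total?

110

Total orbitals = 1² + 2² + 3² + 4² + 5² = 55. Doubling for spin gives 110 electrons.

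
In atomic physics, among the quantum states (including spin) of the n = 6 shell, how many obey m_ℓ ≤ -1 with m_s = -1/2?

Go through ℓ = 0, …, 5 (the values permitted for n = 6).
The (ℓ, m_ℓ) pairs meeting m_ℓ ≤ -1 give: ℓ=1 → 1; ℓ=2 → 2; ℓ=3 → 3; ℓ=4 → 4; ℓ=5 → 5.
Orbitals: 1 + 2 + 3 + 4 + 5 = 15. With m_s fixed to a single value there is one state per orbital, giving 15 states.

15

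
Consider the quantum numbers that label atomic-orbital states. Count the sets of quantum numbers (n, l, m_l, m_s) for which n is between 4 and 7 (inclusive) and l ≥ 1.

244

For each n in the range, tally the orbitals obeying l ≥ 1:
n=4 → 15; n=5 → 24; n=6 → 35; n=7 → 48.
Orbitals: 15 + 24 + 35 + 48 = 122. Including both spin states (m_s = ±1/2) gives 2 × 122 = 244 states.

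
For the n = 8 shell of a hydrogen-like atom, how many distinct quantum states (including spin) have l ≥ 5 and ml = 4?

6

With n = 8 the allowed l are 0, 1, …, 7.
The (l, ml) pairs meeting l ≥ 5 and ml = 4 give: l=5 → 1; l=6 → 1; l=7 → 1.
Orbitals: 1 + 1 + 1 = 3. Each orbital carries two spin states, so 3 × 2 = 6 states.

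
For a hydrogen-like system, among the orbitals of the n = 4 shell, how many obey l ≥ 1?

With n = 4 the allowed l are 0, 1, …, 3.
Contributions: l=1 → 3; l=2 → 5; l=3 → 7.
Total orbitals: 3 + 5 + 7 = 15.

15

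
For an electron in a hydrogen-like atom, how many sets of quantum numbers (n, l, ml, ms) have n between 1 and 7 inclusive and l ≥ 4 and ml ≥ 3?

Go shell by shell, enumerating (l, ml) with l ≥ 4 and ml ≥ 3:
n=5 → 2; n=6 → 5; n=7 → 9.
Orbitals: 2 + 5 + 9 = 16. Including both spin states (ms = ±1/2) gives 2 × 16 = 32 states.

32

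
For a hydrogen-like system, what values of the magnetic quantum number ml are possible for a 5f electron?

-3, -2, -1, 0, 1, 2, 3

The 5f subshell has l = 3, and ml takes every integer from −l to +l. With l = 3 that gives the 7 values -3, -2, -1, 0, 1, 2, 3.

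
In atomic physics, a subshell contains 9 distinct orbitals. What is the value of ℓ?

2ℓ+1 = 9 gives ℓ = 4.

ℓ = 4 (g)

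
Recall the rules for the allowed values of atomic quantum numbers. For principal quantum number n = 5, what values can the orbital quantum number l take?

l is an integer with 0 ≤ l ≤ n−1, so for n = 5: l = 0, 1, 2, 3, 4.

0, 1, 2, 3, 4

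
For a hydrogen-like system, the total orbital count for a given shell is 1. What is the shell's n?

n = 1

n² = 1 ⇒ n = 1.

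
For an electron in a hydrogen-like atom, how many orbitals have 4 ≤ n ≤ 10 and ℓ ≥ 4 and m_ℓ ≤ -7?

For each n in the range, tally the orbitals obeying ℓ ≥ 4 and m_ℓ ≤ -7:
n=8 → 1; n=9 → 3; n=10 → 6.
Total orbitals: 1 + 3 + 6 = 10.

10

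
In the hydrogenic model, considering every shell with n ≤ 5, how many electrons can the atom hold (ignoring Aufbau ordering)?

110

Total orbitals = 1² + 2² + 3² + 4² + 5² = 55. Doubling for spin gives 110 electrons.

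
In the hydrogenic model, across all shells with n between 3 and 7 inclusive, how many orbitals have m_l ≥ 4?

Work shell by shell — for each n, count the (l, m_l) pairs that satisfy m_l ≥ 4:
n=5 → 1; n=6 → 3; n=7 → 6.
Total orbitals: 1 + 3 + 6 = 10.

10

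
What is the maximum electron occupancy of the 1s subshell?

A subshell with ℓ = 0 has 2ℓ+1 = 1 orbital, each holding 2 electrons (spin ±1/2), so 1 × 2 = 2.

2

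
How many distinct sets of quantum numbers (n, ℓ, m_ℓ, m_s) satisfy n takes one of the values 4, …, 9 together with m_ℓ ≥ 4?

70

Work shell by shell — for each n, count the (ℓ, m_ℓ) pairs that satisfy m_ℓ ≥ 4:
n=5 → 1; n=6 → 3; n=7 → 6; n=8 → 10; n=9 → 15.
Orbitals: 1 + 3 + 6 + 10 + 15 = 35. Including both spin states (m_s = ±1/2) gives 2 × 35 = 70 states.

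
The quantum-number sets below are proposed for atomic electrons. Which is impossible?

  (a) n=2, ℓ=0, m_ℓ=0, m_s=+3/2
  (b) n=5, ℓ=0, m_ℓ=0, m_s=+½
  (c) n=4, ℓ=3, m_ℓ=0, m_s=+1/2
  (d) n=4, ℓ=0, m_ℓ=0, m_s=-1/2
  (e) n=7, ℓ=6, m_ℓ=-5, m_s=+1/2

(a) has m_s = +3/2, but an electron's spin must be ±1/2.
The remaining sets (b), (c), (d), (e) satisfy all four rules.

(a)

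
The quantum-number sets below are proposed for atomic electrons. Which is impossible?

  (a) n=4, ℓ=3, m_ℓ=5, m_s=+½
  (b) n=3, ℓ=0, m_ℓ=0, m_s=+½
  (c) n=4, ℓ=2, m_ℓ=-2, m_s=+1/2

(a) has |m_ℓ| = 5 > ℓ = 3, violating −ℓ ≤ m_ℓ ≤ ℓ.
The remaining sets (b), (c) satisfy all four rules.

(a)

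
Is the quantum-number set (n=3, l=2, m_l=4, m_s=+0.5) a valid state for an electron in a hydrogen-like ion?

The magnetic quantum number must satisfy −l ≤ m_l ≤ l. With l = 2, m_l can only be -2, -1, 0, 1, 2, so m_l = 4 is forbidden.

Not allowed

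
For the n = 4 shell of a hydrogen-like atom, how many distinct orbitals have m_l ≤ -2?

Per l-value: l=2 → 1; l=3 → 2.
Total orbitals: 1 + 2 = 3.

3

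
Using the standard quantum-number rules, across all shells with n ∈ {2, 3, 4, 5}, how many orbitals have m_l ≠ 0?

Per-shell orbital counts meeting the constraint:
n=2 → 2; n=3 → 6; n=4 → 12; n=5 → 20.
Total orbitals: 2 + 6 + 12 + 20 = 40.

40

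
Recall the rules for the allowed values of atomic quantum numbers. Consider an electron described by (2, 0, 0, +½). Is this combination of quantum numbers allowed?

Yes

n = 2 is a positive integer. l = 0 satisfies 0 ≤ l ≤ n−1 = 1. m_l = 0 lies in the range −l … +l (here 0). m_s = +1/2 is one of ±1/2.
All four constraints are satisfied.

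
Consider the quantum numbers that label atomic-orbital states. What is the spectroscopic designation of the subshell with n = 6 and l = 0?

l = 0 corresponds to the letter 's', so the subshell is 6s.

6s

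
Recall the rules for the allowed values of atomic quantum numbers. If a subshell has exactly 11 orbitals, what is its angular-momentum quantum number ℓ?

2ℓ+1 = 11 gives ℓ = 5.

ℓ = 5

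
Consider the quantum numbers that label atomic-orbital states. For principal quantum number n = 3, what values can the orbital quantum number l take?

l is an integer with 0 ≤ l ≤ n−1, so for n = 3: l = 0, 1, 2.

0, 1, 2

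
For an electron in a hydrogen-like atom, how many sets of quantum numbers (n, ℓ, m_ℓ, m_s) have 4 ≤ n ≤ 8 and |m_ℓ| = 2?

80

Work shell by shell — for each n, count the (ℓ, m_ℓ) pairs that satisfy |m_ℓ| = 2:
n=4 → 4; n=5 → 6; n=6 → 8; n=7 → 10; n=8 → 12.
Orbitals: 4 + 6 + 8 + 10 + 12 = 40. Including both spin states (m_s = ±1/2) gives 2 × 40 = 80 states.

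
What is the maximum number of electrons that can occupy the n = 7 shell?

A shell holds 2n² electrons: 2 × 7² = 2 × 49 = 98.

98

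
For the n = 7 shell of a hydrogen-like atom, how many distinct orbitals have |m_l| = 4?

Contributions: l=4 → 2; l=5 → 2; l=6 → 2.
Total orbitals: 2 + 2 + 2 = 6.

6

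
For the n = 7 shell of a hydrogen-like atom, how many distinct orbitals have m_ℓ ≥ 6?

With n = 7 the allowed ℓ are 0, 1, …, 6.
The (ℓ, m_ℓ) pairs meeting m_ℓ ≥ 6 give: ℓ=6 → 1.
Total orbitals: 1.

1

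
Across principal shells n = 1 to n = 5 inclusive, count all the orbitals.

Shell n has n² orbitals: 1²=1 + 2²=4 + 3²=9 + 4²=16 + 5²=25 = 55 orbitals.

55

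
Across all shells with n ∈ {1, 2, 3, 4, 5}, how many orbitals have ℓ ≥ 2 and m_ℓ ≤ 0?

22

Work shell by shell — for each n, count the (ℓ, m_ℓ) pairs that satisfy ℓ ≥ 2 and m_ℓ ≤ 0:
n=3 → 3; n=4 → 7; n=5 → 12.
Total orbitals: 3 + 7 + 12 = 22.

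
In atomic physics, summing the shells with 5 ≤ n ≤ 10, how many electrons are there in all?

710

Shell n has n² orbitals: 5²=25 + 6²=36 + 7²=49 + 8²=64 + 9²=81 + 10²=100 = 355 orbitals.
Two spin states per orbital: 2 × 355 = 710 electrons.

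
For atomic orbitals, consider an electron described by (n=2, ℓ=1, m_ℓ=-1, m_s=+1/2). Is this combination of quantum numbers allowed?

Allowed

n = 2 is a positive integer. ℓ = 1 satisfies 0 ≤ ℓ ≤ n−1 = 1. m_ℓ = -1 lies in the range −ℓ … +ℓ (here −1 … 1). m_s = +1/2 is one of ±1/2.
All four constraints are satisfied.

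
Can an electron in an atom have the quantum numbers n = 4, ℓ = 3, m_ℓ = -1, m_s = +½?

n = 4 is a positive integer. ℓ = 3 satisfies 0 ≤ ℓ ≤ n−1 = 3. m_ℓ = -1 lies in the range −ℓ … +ℓ (here −3 … 3). m_s = +1/2 is one of ±1/2.
All four constraints are satisfied.

Allowed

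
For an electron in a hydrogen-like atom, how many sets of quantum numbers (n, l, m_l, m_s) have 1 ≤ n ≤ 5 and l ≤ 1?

34

Per-shell orbital counts meeting the constraint:
n=1 → 1; n=2 → 4; n=3 → 4; n=4 → 4; n=5 → 4.
Orbitals: 1 + 4 + 4 + 4 + 4 = 17. Including both spin states (m_s = ±1/2) gives 2 × 17 = 34 states.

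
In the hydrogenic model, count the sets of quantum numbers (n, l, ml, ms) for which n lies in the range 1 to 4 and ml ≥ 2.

Per-shell orbital counts meeting the constraint:
n=3 → 1; n=4 → 3.
Orbitals: 1 + 3 = 4. Including both spin states (ms = ±1/2) gives 2 × 4 = 8 states.

8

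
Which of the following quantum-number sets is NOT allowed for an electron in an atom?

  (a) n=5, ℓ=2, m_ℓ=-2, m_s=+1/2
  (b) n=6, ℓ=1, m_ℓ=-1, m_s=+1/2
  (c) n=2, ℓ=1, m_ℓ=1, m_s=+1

(c)

(c) has m_s = +1, but an electron's spin must be ±1/2.
The remaining sets (a), (b) satisfy all four rules.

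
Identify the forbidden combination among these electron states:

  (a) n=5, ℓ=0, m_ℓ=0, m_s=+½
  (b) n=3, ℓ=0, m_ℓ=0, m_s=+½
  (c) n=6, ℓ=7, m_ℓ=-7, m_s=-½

(c) has ℓ = 7 ≥ n = 6, violating 0 ≤ ℓ ≤ n−1.
The remaining sets (a), (b) satisfy all four rules.

(c)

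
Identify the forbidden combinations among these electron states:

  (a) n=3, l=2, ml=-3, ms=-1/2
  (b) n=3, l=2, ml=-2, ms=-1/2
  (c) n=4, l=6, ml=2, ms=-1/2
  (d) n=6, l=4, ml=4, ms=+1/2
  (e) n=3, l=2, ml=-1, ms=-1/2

(a) and (c)

(a) has |ml| = 3 > l = 2, violating −l ≤ ml ≤ l.
(c) has l = 6 ≥ n = 4, violating 0 ≤ l ≤ n−1.
The remaining sets (b), (d), (e) satisfy all four rules.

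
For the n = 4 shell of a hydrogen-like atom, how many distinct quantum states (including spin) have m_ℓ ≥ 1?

12

The n = 4 shell has ℓ = 0 through 3; check each.
Orbitals with m_ℓ ≥ 1, by ℓ: ℓ=1 → 1; ℓ=2 → 2; ℓ=3 → 3.
Orbitals: 1 + 2 + 3 = 6. Each orbital carries two spin states, so 6 × 2 = 12 states.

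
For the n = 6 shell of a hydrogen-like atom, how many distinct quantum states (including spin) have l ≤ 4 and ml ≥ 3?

Contributions: l=3 → 1; l=4 → 2.
Orbitals: 1 + 2 = 3. Each orbital carries two spin states, so 3 × 2 = 6 states.

6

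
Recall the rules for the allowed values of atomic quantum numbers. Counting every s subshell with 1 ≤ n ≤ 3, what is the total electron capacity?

6

An s subshell (l = 0) exists for every n ≥ 1, so shells n = 1, 2, 3 each contribute one — 3 subshells.
Since each s subshell holds 2(2·0+1) = 2 electrons, the total is 3 × 2 = 6.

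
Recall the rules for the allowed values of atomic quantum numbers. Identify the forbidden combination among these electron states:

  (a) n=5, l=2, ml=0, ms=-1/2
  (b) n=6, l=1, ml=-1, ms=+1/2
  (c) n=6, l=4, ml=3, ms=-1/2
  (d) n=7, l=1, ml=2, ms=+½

(d)

(d) has |ml| = 2 > l = 1, violating −l ≤ ml ≤ l.
The remaining sets (a), (b), (c) satisfy all four rules.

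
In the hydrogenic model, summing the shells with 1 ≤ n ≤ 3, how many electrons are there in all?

Shell n has n² orbitals: 1²=1 + 2²=4 + 3²=9 = 14 orbitals.
Two spin states per orbital: 2 × 14 = 28 electrons.

28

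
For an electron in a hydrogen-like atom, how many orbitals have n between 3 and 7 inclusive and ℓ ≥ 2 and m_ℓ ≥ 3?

20

Count contributing orbitals for each principal shell:
n=4 → 1; n=5 → 3; n=6 → 6; n=7 → 10.
Total orbitals: 1 + 3 + 6 + 10 = 20.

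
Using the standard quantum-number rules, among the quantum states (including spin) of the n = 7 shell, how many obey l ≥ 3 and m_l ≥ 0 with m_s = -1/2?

22

The n = 7 shell has l = 0 through 6; check each.
Per l-value: l=3 → 4; l=4 → 5; l=5 → 6; l=6 → 7.
Orbitals: 4 + 5 + 6 + 7 = 22. With m_s fixed to a single value there is one state per orbital, giving 22 states.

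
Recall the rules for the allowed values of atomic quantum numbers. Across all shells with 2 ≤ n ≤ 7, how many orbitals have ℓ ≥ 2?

115

Count contributing orbitals for each principal shell:
n=3 → 5; n=4 → 12; n=5 → 21; n=6 → 32; n=7 → 45.
Total orbitals: 5 + 12 + 21 + 32 + 45 = 115.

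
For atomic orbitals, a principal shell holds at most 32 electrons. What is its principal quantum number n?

n = 4

2n² = 32 ⇒ n² = 16 ⇒ n = 4.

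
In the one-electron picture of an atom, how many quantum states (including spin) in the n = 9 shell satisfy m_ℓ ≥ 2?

The (ℓ, m_ℓ) pairs meeting m_ℓ ≥ 2 give: ℓ=2 → 1; ℓ=3 → 2; ℓ=4 → 3; ℓ=5 → 4; ℓ=6 → 5; ℓ=7 → 6; ℓ=8 → 7.
Orbitals: 1 + 2 + 3 + 4 + 5 + 6 + 7 = 28. Each orbital carries two spin states, so 28 × 2 = 56 states.

56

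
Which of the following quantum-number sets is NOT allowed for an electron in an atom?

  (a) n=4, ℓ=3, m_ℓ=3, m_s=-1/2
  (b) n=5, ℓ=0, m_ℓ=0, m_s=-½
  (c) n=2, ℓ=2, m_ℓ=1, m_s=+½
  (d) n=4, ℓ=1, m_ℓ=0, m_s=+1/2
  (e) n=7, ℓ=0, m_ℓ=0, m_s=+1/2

(c) has ℓ = 2 ≥ n = 2, violating 0 ≤ ℓ ≤ n−1.
The remaining sets (a), (b), (d), (e) satisfy all four rules.

(c)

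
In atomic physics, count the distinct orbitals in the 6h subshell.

11

A subshell has 2l+1 orbitals; with l = 5, that's 11.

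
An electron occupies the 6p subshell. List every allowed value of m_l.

The 6p subshell has l = 1, and m_l takes every integer from −l to +l. With l = 1 that gives the 3 values -1, 0, 1.

-1, 0, 1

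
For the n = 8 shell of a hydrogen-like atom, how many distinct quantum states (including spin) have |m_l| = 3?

20

Go through l = 0, …, 7 (the values permitted for n = 8).
Orbitals with |m_l| = 3, by l: l=3 → 2; l=4 → 2; l=5 → 2; l=6 → 2; l=7 → 2.
Orbitals: 2 + 2 + 2 + 2 + 2 = 10. Each orbital carries two spin states, so 10 × 2 = 20 states.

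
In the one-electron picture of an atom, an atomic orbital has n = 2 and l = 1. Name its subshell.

2p

l = 1 corresponds to the letter 'p', so the subshell is 2p.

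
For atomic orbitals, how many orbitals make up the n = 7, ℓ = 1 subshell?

3

A subshell has 2ℓ+1 orbitals; with ℓ = 1, that's 3.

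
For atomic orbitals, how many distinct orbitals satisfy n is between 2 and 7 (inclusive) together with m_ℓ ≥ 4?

Go shell by shell, enumerating (ℓ, m_ℓ) with m_ℓ ≥ 4:
n=5 → 1; n=6 → 3; n=7 → 6.
Total orbitals: 1 + 3 + 6 = 10.

10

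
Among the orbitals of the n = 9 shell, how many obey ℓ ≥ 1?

80

Go through ℓ = 0, …, 8 (the values permitted for n = 9).
The (ℓ, m_ℓ) pairs meeting ℓ ≥ 1 give: ℓ=1 → 3; ℓ=2 → 5; ℓ=3 → 7; ℓ=4 → 9; ℓ=5 → 11; ℓ=6 → 13; ℓ=7 → 15; ℓ=8 → 17.
Total orbitals: 3 + 5 + 7 + 9 + 11 + 13 + 15 + 17 = 80.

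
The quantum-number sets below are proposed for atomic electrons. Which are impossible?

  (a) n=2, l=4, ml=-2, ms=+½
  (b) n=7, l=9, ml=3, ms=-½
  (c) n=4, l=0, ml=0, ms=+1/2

(a) has l = 4 ≥ n = 2, violating 0 ≤ l ≤ n−1.
(b) has l = 9 ≥ n = 7, violating 0 ≤ l ≤ n−1.
The remaining set (c) satisfies all four rules.

(a) and (b)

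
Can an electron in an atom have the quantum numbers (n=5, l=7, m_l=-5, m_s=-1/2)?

The orbital quantum number must satisfy 0 ≤ l ≤ n−1. With n = 5 the allowed l values are 0, 1, 2, 3, 4, so l = 7 is out of range.

Not allowed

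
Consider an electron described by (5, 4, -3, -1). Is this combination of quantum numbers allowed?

No

The spin quantum number for an electron can only be ms = +1/2 or −1/2; ms = -1 is not one of those.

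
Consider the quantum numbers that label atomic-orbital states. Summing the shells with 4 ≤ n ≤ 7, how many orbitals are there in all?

126

Shell n has n² orbitals: 4²=16 + 5²=25 + 6²=36 + 7²=49 = 126 orbitals.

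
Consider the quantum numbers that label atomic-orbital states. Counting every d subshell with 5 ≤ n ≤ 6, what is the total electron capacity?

20

A d subshell (l = 2) exists for every n ≥ 3, so shells n = 5, 6 each contribute one — 2 subshells.
Since each d subshell holds 2(2·2+1) = 10 electrons, the total is 2 × 10 = 20.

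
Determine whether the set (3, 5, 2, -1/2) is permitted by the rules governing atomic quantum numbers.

The orbital quantum number must satisfy 0 ≤ ℓ ≤ n−1. With n = 3 the allowed ℓ values are 0, 1, 2, so ℓ = 5 is out of range.

Not allowed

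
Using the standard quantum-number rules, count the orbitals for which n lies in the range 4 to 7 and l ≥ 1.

Treat each shell separately and count matching orbitals:
n=4 → 15; n=5 → 24; n=6 → 35; n=7 → 48.
Total orbitals: 15 + 24 + 35 + 48 = 122.

122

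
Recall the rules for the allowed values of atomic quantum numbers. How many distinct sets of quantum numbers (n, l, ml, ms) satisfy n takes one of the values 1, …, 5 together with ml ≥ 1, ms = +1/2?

Count contributing orbitals for each principal shell:
n=2 → 1; n=3 → 3; n=4 → 6; n=5 → 10.
Orbitals: 1 + 3 + 6 + 10 = 20. With ms fixed to +1/2 there is one state per orbital, so 20 states.

20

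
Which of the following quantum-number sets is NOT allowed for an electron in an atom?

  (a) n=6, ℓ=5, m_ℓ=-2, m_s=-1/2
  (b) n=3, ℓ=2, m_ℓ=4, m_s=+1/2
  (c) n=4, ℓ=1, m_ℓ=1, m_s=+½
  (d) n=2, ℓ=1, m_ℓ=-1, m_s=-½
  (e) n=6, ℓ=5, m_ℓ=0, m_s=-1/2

(b)

(b) has |m_ℓ| = 4 > ℓ = 2, violating −ℓ ≤ m_ℓ ≤ ℓ.
The remaining sets (a), (c), (d), (e) satisfy all four rules.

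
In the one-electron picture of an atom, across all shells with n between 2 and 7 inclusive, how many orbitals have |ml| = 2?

30

Go shell by shell, enumerating (l, ml) with |ml| = 2:
n=3 → 2; n=4 → 4; n=5 → 6; n=6 → 8; n=7 → 10.
Total orbitals: 2 + 4 + 6 + 8 + 10 = 30.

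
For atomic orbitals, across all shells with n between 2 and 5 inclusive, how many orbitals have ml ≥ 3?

Work shell by shell — for each n, count the (l, ml) pairs that satisfy ml ≥ 3:
n=4 → 1; n=5 → 3.
Total orbitals: 1 + 3 = 4.

4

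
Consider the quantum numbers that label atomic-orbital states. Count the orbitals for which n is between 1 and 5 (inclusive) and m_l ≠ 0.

40

For each n in the range, tally the orbitals obeying m_l ≠ 0:
n=2 → 2; n=3 → 6; n=4 → 12; n=5 → 20.
Total orbitals: 2 + 6 + 12 + 20 = 40.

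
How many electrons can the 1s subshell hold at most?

A subshell with l = 0 has 2l+1 = 1 orbital, each holding 2 electrons (spin ±1/2), so 1 × 2 = 2.

2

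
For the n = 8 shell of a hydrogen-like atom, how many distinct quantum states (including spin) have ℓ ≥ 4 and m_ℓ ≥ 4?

Contributions: ℓ=4 → 1; ℓ=5 → 2; ℓ=6 → 3; ℓ=7 → 4.
Orbitals: 1 + 2 + 3 + 4 = 10. Each orbital carries two spin states, so 10 × 2 = 20 states.

20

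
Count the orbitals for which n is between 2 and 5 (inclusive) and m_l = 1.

Treat each shell separately and count matching orbitals:
n=2 → 1; n=3 → 2; n=4 → 3; n=5 → 4.
Total orbitals: 1 + 2 + 3 + 4 = 10.

10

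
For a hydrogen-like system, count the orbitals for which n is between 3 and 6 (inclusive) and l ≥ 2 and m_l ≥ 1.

30

Count contributing orbitals for each principal shell:
n=3 → 2; n=4 → 5; n=5 → 9; n=6 → 14.
Total orbitals: 2 + 5 + 9 + 14 = 30.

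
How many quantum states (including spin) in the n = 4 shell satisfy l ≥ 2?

Per l-value: l=2 → 5; l=3 → 7.
Orbitals: 5 + 7 = 12. Each orbital carries two spin states, so 12 × 2 = 24 states.

24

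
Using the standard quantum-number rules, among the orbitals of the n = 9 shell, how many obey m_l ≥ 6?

6

For n = 9, l ranges over 0 … 8.
The (l, m_l) pairs meeting m_l ≥ 6 give: l=6 → 1; l=7 → 2; l=8 → 3.
Total orbitals: 1 + 2 + 3 = 6.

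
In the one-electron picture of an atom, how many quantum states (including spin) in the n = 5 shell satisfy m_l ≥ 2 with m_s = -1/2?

6

Orbitals with m_l ≥ 2, by l: l=2 → 1; l=3 → 2; l=4 → 3.
Orbitals: 1 + 2 + 3 = 6. With m_s fixed to a single value there is one state per orbital, giving 6 states.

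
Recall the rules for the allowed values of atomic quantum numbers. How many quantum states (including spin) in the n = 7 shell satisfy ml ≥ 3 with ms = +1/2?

10

With n = 7 the allowed l are 0, 1, …, 6.
Contributions: l=3 → 1; l=4 → 2; l=5 → 3; l=6 → 4.
Orbitals: 1 + 2 + 3 + 4 = 10. With ms fixed to a single value there is one state per orbital, giving 10 states.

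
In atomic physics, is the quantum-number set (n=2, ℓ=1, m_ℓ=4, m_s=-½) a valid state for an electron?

Not allowed

The magnetic quantum number must satisfy −ℓ ≤ m_ℓ ≤ ℓ. With ℓ = 1, m_ℓ can only be -1, 0, 1, so m_ℓ = 4 is forbidden.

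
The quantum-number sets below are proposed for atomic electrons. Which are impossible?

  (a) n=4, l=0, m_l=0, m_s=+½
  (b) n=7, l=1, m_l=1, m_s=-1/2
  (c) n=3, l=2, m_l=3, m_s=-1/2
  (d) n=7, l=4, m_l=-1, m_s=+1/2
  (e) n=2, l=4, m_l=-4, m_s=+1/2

(c) and (e)

(c) has |m_l| = 3 > l = 2, violating −l ≤ m_l ≤ l.
(e) has l = 4 ≥ n = 2, violating 0 ≤ l ≤ n−1.
The remaining sets (a), (b), (d) satisfy all four rules.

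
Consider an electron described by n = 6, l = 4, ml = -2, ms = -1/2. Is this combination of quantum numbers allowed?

Valid

n = 6 is a positive integer. l = 4 satisfies 0 ≤ l ≤ n−1 = 5. ml = -2 lies in the range −l … +l (here −4 … 4). ms = -1/2 is one of ±1/2.
All four constraints are satisfied.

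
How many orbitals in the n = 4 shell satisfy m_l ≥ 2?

3

The (l, m_l) pairs meeting m_l ≥ 2 give: l=2 → 1; l=3 → 2.
Total orbitals: 1 + 2 = 3.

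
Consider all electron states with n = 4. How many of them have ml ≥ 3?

2

Go through l = 0, …, 3 (the values permitted for n = 4).
Orbitals with ml ≥ 3, by l: l=3 → 1.
Orbitals: 1. Each orbital carries two spin states, so 1 × 2 = 2 states.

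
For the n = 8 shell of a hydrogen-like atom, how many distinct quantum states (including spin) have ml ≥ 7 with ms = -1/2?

1

Go through l = 0, …, 7 (the values permitted for n = 8).
Per l-value: l=7 → 1.
Orbitals: 1. With ms fixed to a single value there is one state per orbital, giving 1 state.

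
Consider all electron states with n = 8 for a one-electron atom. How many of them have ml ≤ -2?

Contributions: l=2 → 1; l=3 → 2; l=4 → 3; l=5 → 4; l=6 → 5; l=7 → 6.
Orbitals: 1 + 2 + 3 + 4 + 5 + 6 = 21. Each orbital carries two spin states, so 21 × 2 = 42 states.

42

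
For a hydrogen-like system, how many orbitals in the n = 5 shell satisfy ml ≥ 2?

The n = 5 shell has l = 0 through 4; check each.
The (l, ml) pairs meeting ml ≥ 2 give: l=2 → 1; l=3 → 2; l=4 → 3.
Total orbitals: 1 + 2 + 3 = 6.

6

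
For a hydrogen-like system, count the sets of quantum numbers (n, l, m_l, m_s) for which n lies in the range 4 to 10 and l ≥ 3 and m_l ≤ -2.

Go shell by shell, enumerating (l, m_l) with l ≥ 3 and m_l ≤ -2:
n=4 → 2; n=5 → 5; n=6 → 9; n=7 → 14; n=8 → 20; n=9 → 27; n=10 → 35.
Orbitals: 2 + 5 + 9 + 14 + 20 + 27 + 35 = 112. Including both spin states (m_s = ±1/2) gives 2 × 112 = 224 states.

224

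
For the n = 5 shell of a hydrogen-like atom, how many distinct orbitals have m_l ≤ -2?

6

Go through l = 0, …, 4 (the values permitted for n = 5).
The (l, m_l) pairs meeting m_l ≤ -2 give: l=2 → 1; l=3 → 2; l=4 → 3.
Total orbitals: 1 + 2 + 3 = 6.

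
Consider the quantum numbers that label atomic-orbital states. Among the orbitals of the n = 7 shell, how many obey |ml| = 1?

The (l, ml) pairs meeting |ml| = 1 give: l=1 → 2; l=2 → 2; l=3 → 2; l=4 → 2; l=5 → 2; l=6 → 2.
Total orbitals: 2 + 2 + 2 + 2 + 2 + 2 = 12.

12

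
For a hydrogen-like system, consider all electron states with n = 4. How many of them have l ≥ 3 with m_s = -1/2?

7

The n = 4 shell has l = 0 through 3; check each.
Orbitals with l ≥ 3, by l: l=3 → 7.
Orbitals: 7. With m_s fixed to a single value there is one state per orbital, giving 7 states.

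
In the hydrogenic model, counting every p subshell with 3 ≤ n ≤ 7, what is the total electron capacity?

30

A p subshell (l = 1) exists for every n ≥ 2, so shells n = 3, 4, 5, 6, 7 each contribute one — 5 subshells.
Since each p subshell holds 2(2·1+1) = 6 electrons, the total is 5 × 6 = 30.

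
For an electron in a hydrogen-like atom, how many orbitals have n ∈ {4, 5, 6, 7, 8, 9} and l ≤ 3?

Work shell by shell — for each n, count the (l, ml) pairs that satisfy l ≤ 3:
n=4 → 16; n=5 → 16; n=6 → 16; n=7 → 16; n=8 → 16; n=9 → 16.
Total orbitals: 16 + 16 + 16 + 16 + 16 + 16 = 96.

96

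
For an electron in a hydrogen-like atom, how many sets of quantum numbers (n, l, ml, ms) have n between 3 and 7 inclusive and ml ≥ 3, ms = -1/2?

20

For each n in the range, tally the orbitals obeying ml ≥ 3:
n=4 → 1; n=5 → 3; n=6 → 6; n=7 → 10.
Orbitals: 1 + 3 + 6 + 10 = 20. With ms fixed to -1/2 there is one state per orbital, so 20 states.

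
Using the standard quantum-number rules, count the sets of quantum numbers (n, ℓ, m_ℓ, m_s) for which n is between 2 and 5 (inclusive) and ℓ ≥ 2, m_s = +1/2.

Per-shell orbital counts meeting the constraint:
n=3 → 5; n=4 → 12; n=5 → 21.
Orbitals: 5 + 12 + 21 = 38. With m_s fixed to +1/2 there is one state per orbital, so 38 states.

38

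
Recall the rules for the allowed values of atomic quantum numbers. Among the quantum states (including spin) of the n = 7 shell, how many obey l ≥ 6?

For n = 7, l ranges over 0 … 6.
Contributions: l=6 → 13.
Orbitals: 13. Each orbital carries two spin states, so 13 × 2 = 26 states.

26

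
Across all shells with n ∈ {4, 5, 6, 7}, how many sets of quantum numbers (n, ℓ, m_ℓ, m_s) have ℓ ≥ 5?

70

Per-shell orbital counts meeting the constraint:
n=6 → 11; n=7 → 24.
Orbitals: 11 + 24 = 35. Including both spin states (m_s = ±1/2) gives 2 × 35 = 70 states.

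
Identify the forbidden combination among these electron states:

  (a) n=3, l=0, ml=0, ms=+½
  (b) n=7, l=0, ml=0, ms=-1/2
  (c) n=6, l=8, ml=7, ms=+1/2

(c) has l = 8 ≥ n = 6, violating 0 ≤ l ≤ n−1.
The remaining sets (a), (b) satisfy all four rules.

(c)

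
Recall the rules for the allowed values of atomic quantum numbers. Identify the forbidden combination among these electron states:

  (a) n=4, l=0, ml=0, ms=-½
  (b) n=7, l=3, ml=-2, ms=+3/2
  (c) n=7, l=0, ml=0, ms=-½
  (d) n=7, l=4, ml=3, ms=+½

(b) has ms = +3/2, but an electron's spin must be ±1/2.
The remaining sets (a), (c), (d) satisfy all four rules.

(b)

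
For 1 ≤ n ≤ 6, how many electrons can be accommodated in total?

182

Total orbitals = 1² + 2² + 3² + 4² + 5² + 6² = 91. Doubling for spin gives 182 electrons.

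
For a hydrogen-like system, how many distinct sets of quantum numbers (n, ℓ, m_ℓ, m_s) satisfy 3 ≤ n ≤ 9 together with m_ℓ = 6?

12

Per-shell orbital counts meeting the constraint:
n=7 → 1; n=8 → 2; n=9 → 3.
Orbitals: 1 + 2 + 3 = 6. Including both spin states (m_s = ±1/2) gives 2 × 6 = 12 states.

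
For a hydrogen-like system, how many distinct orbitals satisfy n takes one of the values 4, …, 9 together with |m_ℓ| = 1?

Go shell by shell, enumerating (ℓ, m_ℓ) with |m_ℓ| = 1:
n=4 → 6; n=5 → 8; n=6 → 10; n=7 → 12; n=8 → 14; n=9 → 16.
Total orbitals: 6 + 8 + 10 + 12 + 14 + 16 = 66.

66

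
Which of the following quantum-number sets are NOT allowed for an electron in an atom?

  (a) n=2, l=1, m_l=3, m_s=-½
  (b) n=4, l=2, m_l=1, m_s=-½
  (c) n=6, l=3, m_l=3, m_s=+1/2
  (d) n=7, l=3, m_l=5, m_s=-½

(a) has |m_l| = 3 > l = 1, violating −l ≤ m_l ≤ l.
(d) has |m_l| = 5 > l = 3, violating −l ≤ m_l ≤ l.
The remaining sets (b), (c) satisfy all four rules.

(a) and (d)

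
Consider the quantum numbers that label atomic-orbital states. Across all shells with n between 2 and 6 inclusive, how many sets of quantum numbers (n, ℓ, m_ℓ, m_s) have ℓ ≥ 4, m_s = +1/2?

29

Go shell by shell, enumerating (ℓ, m_ℓ) with ℓ ≥ 4:
n=5 → 9; n=6 → 20.
Orbitals: 9 + 20 = 29. With m_s fixed to +1/2 there is one state per orbital, so 29 states.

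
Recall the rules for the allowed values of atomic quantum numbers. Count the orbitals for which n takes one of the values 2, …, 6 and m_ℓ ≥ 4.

Treat each shell separately and count matching orbitals:
n=5 → 1; n=6 → 3.
Total orbitals: 1 + 3 = 4.

4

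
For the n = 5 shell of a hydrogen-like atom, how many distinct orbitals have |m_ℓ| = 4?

With n = 5 the allowed ℓ are 0, 1, …, 4.
The (ℓ, m_ℓ) pairs meeting |m_ℓ| = 4 give: ℓ=4 → 2.
Total orbitals: 2.

2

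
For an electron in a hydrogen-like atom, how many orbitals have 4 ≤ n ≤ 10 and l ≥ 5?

205

For each n in the range, tally the orbitals obeying l ≥ 5:
n=6 → 11; n=7 → 24; n=8 → 39; n=9 → 56; n=10 → 75.
Total orbitals: 11 + 24 + 39 + 56 + 75 = 205.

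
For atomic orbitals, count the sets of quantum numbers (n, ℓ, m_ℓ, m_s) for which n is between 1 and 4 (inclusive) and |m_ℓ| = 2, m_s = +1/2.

For each n in the range, tally the orbitals obeying |m_ℓ| = 2:
n=3 → 2; n=4 → 4.
Orbitals: 2 + 4 = 6. With m_s fixed to +1/2 there is one state per orbital, so 6 states.

6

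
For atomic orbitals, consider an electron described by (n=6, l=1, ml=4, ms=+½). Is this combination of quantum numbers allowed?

Not allowed

The magnetic quantum number must satisfy −l ≤ ml ≤ l. With l = 1, ml can only be -1, 0, 1, so ml = 4 is forbidden.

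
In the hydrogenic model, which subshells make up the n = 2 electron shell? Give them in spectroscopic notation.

2s, 2p

For n = 2, ℓ runs from 0 to 1. In spectroscopic notation ℓ = 0,1,2,… ↔ s,p,d,f,g,h,i, so the subshells are 2s, 2p.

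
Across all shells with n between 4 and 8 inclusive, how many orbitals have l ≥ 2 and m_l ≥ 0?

95

Per-shell orbital counts meeting the constraint:
n=4 → 7; n=5 → 12; n=6 → 18; n=7 → 25; n=8 → 33.
Total orbitals: 7 + 12 + 18 + 25 + 33 = 95.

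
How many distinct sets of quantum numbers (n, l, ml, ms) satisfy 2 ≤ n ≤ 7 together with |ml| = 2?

60

Work shell by shell — for each n, count the (l, ml) pairs that satisfy |ml| = 2:
n=3 → 2; n=4 → 4; n=5 → 6; n=6 → 8; n=7 → 10.
Orbitals: 2 + 4 + 6 + 8 + 10 = 30. Including both spin states (ms = ±1/2) gives 2 × 30 = 60 states.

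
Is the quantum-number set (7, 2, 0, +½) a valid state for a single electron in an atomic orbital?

Allowed

n = 7 is a positive integer. l = 2 satisfies 0 ≤ l ≤ n−1 = 6. ml = 0 lies in the range −l … +l (here −2 … 2). ms = +1/2 is one of ±1/2.
All four constraints are satisfied.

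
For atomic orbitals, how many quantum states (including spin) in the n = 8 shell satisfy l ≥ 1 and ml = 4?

Go through l = 0, …, 7 (the values permitted for n = 8).
Contributions: l=4 → 1; l=5 → 1; l=6 → 1; l=7 → 1.
Orbitals: 1 + 1 + 1 + 1 = 4. Each orbital carries two spin states, so 4 × 2 = 8 states.

8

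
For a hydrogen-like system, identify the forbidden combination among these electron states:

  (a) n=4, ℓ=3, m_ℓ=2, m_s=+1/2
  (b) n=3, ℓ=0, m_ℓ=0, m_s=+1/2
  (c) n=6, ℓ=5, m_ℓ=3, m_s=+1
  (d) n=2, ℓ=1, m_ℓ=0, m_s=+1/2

(c)

(c) has m_s = +1, but an electron's spin must be ±1/2.
The remaining sets (a), (b), (d) satisfy all four rules.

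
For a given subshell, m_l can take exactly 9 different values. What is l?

m_l ranges over 2l+1 integers, so 2l+1 = 9 ⇒ l = 4.

l = 4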